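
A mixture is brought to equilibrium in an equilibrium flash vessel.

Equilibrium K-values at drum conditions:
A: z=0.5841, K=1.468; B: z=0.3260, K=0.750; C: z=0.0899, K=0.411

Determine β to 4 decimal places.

Let β = V/F and solve Σ zᵢ(Kᵢ−1)/(1+β(Kᵢ−1)) = 0.
Check two-phase: ΣzᵢKᵢ = 1.1389 > 1 and Σzᵢ/Kᵢ = 1.0513 > 1, so g(0) = 0.1389 > 0 and g(1) = -0.0513 < 0.
Iterate (Newton) starting at β = 0.5:
  β = 0.5000: g = 0.05332, g' = -0.1733 → β = 0.8077
  β = 0.8077: g = -0.00475, g' = -0.2128 → β = 0.7854
  β = 0.7854: g = -0.00006, g' = -0.2079 → β = 0.7851
Converged at β = 0.7851.

β = 0.7851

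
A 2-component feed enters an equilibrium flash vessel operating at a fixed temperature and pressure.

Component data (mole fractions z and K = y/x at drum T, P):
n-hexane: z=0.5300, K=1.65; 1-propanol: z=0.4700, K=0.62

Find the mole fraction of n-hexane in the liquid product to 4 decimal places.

x_n-hexane = 0.3689

Material balance + equilibrium reduce to Σ zᵢ(Kᵢ−1)/(1+V/F(Kᵢ−1)) = 0.
Check two-phase: ΣzᵢKᵢ = 1.1659 > 1 and Σzᵢ/Kᵢ = 1.0793 > 1, so g(0) = 0.1659 > 0 and g(1) = -0.0793 < 0.
Newton iteration, V/F⁰ = 0.57:
  V/F = 0.5700: g = 0.02339, g' = -0.2298 → V/F = 0.6718
  V/F = 0.6718: g = -0.00003, g' = -0.2309 → V/F = 0.6717
Converged at V/F = 0.6717.
Compositions from xᵢ = zᵢ/(1+V/F(Kᵢ−1)), yᵢ = Kᵢxᵢ:
  n-hexane: x = 0.3689, y = 0.6087
  1-propanol: x = 0.6311, y = 0.3913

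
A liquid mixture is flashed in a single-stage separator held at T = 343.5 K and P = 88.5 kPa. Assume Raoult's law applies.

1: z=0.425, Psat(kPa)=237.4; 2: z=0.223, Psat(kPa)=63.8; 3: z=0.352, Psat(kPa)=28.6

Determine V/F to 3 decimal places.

V/F = 0.441

Raoult's law: Kᵢ = Pᵢˢᵃᵗ/P = Pᵢˢᵃᵗ/88.5.
  K_1 = 237.4/88.5 = 2.68249, K_2 = 63.8/88.5 = 0.72090, K_3 = 28.6/88.5 = 0.32316
Material balance + equilibrium reduce to Σ zᵢ(Kᵢ−1)/(1+V/F(Kᵢ−1)) = 0.
Feasibility: ΣzᵢKᵢ = 1.415, Σzᵢ/Kᵢ = 1.557 — both > 1, two phases present.
Newton iteration, V/F⁰ = 0.31:
  V/F = 0.310: g = 0.1003, g' = -0.799 → V/F = 0.436
  V/F = 0.436: g = 0.0039, g' = -0.747 → V/F = 0.441
Converged at V/F = 0.441.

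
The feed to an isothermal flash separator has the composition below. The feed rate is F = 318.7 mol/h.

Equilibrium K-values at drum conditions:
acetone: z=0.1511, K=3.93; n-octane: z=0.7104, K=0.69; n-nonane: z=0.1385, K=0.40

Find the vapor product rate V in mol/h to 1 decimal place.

V = 41.8 mol/h

Let ψ = V/F and solve Σ zᵢ(Kᵢ−1)/(1+ψ(Kᵢ−1)) = 0.
Check two-phase: ΣzᵢKᵢ = 1.1394 > 1 and Σzᵢ/Kᵢ = 1.4143 > 1, so g(0) = 0.1394 > 0 and g(1) = -0.4143 < 0.
Newton iteration, ψ⁰ = 0.34:
  ψ = 0.3400: g = -0.12878, g' = -0.4895 → ψ = 0.0769
  ψ = 0.0769: g = 0.04857, g' = -0.9903 → ψ = 0.1260
  ψ = 0.1260: g = 0.00431, g' = -0.8243 → ψ = 0.1312
Converged at ψ = 0.1312.
Then V = ψ·F = 0.1312·318.7 = 41.8 mol/h and L = F − V = 276.9 mol/h.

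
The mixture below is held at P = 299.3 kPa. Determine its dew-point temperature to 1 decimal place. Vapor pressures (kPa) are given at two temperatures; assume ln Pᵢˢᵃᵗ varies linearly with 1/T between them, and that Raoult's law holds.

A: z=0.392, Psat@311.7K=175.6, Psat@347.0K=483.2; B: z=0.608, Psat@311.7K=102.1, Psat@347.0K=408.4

T = 335.7 K

Dew-point temperature: Σzᵢ·P/Pᵢˢᵃᵗ(T) = 1. Interpolate ln Pᵢˢᵃᵗ = aᵢ + bᵢ/T.
  T = 311.7 K: ΣzᵢP/Pᵢˢᵃᵗ = 2.4505
  T = 347.0 K: ΣzᵢP/Pᵢˢᵃᵗ = 0.6884
  T = 329.4 K: ΣzᵢP/Pᵢˢᵃᵗ = 1.2484
  T = 338.2 K: ΣzᵢP/Pᵢˢᵃᵗ = 0.9191
  T = 333.8 K: ΣzᵢP/Pᵢˢᵃᵗ = 1.0688
  T = 336.0 K: ΣzᵢP/Pᵢˢᵃᵗ = 0.9906
Interpolating between 333.8 K and 336.0 K gives T ≈ 335.7 K.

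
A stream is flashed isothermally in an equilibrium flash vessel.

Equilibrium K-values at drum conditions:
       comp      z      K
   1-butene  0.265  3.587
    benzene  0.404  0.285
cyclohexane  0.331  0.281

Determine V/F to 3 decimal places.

V/F = 0.086

Material balance + equilibrium reduce to Σ zᵢ(Kᵢ−1)/(1+V/F(Kᵢ−1)) = 0.
Check two-phase: ΣzᵢKᵢ = 1.159 > 1 and Σzᵢ/Kᵢ = 2.669 > 1, so g(0) = 0.159 > 0 and g(1) = -1.669 < 0.
Newton–Raphson from V/F = 0.5:
  V/F = 0.500: g = -0.5222, g' = -1.255 → V/F = 0.084
  V/F = 0.084: g = 0.0030, g' = -1.626 → V/F = 0.086
Converged at V/F = 0.086.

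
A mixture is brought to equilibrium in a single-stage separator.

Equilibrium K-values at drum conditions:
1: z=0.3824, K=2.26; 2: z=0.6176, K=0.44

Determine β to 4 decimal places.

Material balance + equilibrium reduce to Σ zᵢ(Kᵢ−1)/(1+β(Kᵢ−1)) = 0.
Check two-phase: ΣzᵢKᵢ = 1.1360 > 1 and Σzᵢ/Kᵢ = 1.5728 > 1, so g(0) = 0.1360 > 0 and g(1) = -0.5728 < 0.
Binary case is linear: z₁(K₁−1)(1+β(K₂−1)) + z₂(K₂−1)(1+β(K₁−1)) = 0
⇒ β = [z₁(K₁−1)+z₂(K₂−1)] / [−(K₁−1)(K₂−1)] = 0.13597/0.70560 = 0.1927

β = 0.1927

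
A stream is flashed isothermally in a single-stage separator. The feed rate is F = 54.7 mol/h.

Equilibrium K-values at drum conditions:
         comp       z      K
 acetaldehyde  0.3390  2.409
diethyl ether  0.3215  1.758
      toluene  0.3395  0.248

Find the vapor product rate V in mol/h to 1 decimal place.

Rachford–Rice: g(ψ) = Σ zᵢ(Kᵢ−1)/(1+ψ(Kᵢ−1)) = 0.
Feasibility: ΣzᵢKᵢ = 1.4660, Σzᵢ/Kᵢ = 1.6926 — both > 1, two phases present.
Newton–Raphson from ψ = 0.69:
  ψ = 0.6900: g = -0.12845, g' = -1.0821 → ψ = 0.5713
  ψ = 0.5713: g = -0.01291, g' = -0.8866 → ψ = 0.5567
  ψ = 0.5567: g = -0.00012, g' = -0.8708 → ψ = 0.5566
Converged at ψ = 0.5566.
Then V = ψ·F = 0.5566·54.7 = 30.4 mol/h and L = F − V = 24.3 mol/h.

V = 30.4 mol/h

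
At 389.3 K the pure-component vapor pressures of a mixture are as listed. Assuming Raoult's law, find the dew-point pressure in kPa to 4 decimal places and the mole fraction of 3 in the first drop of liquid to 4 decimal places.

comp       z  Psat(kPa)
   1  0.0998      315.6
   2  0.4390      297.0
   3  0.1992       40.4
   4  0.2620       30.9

Pdew = 65.7722 kPa, x_3 = 0.3243

At the dew point ψ → 1, so Σzᵢ/Kᵢ = 1 with Kᵢ = Pᵢˢᵃᵗ/P ⇒ 1/P = Σzᵢ/Pᵢˢᵃᵗ.
1/P = 0.0998/315.6 + 0.4390/297.0 + 0.1992/40.4 + 0.2620/30.9 = 0.0152040 ⇒ P = 65.7722 kPa
xᵢ = zᵢP/Pᵢˢᵃᵗ ⇒ x_3 = 0.1992·65.7722/40.4 = 0.3243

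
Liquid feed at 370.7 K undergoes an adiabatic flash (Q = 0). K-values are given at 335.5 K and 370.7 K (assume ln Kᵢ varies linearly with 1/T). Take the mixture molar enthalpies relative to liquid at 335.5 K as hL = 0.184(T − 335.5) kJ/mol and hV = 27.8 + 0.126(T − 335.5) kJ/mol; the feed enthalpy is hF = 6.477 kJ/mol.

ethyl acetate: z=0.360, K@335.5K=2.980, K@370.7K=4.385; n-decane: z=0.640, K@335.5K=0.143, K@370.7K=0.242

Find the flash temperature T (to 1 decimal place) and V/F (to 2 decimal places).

T = 346.3 K, V/F = 0.17

Adiabatic flash: solve Rachford–Rice at each trial T, then check hF = ψ·hV(T) + (1−ψ)·hL(T).
  T = 335.5 K: K = (2.980, 0.143), RR gives ψ = 0.097, H_out = 2.692 kJ/mol
  T = 370.7 K: K = (4.385, 0.242), RR gives ψ = 0.286, H_out = 13.840 kJ/mol
  T = 353.1 K: K = (3.650, 0.188), RR gives ψ = 0.202, H_out = 8.650 kJ/mol
  T = 344.3 K: K = (3.307, 0.165), RR gives ψ = 0.154, H_out = 5.809 kJ/mol
  T = 348.7 K: K = (3.476, 0.176), RR gives ψ = 0.179, H_out = 7.258 kJ/mol
  T = 346.5 K: K = (3.391, 0.170), RR gives ψ = 0.166, H_out = 6.541 kJ/mol
Linear interpolation between T = 344.3 (H_out = 5.809) and T = 346.5 (H_out = 6.541) on hF = 6.477 gives T ≈ 346.3 K, at which ψ = 0.17.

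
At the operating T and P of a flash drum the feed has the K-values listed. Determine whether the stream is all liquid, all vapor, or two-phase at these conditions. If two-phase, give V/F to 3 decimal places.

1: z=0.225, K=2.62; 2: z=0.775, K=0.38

ΣzᵢKᵢ = 0.884; Σzᵢ/Kᵢ = 2.125.
Since ΣzᵢKᵢ < 1 the mixture is below its bubble point — single liquid phase.

all liquid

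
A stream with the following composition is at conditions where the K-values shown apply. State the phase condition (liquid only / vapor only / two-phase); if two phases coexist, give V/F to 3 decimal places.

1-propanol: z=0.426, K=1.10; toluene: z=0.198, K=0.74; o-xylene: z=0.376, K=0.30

liquid only

ΣzᵢKᵢ = 0.728; Σzᵢ/Kᵢ = 1.908.
Since ΣzᵢKᵢ < 1 the mixture is below its bubble point — single liquid phase.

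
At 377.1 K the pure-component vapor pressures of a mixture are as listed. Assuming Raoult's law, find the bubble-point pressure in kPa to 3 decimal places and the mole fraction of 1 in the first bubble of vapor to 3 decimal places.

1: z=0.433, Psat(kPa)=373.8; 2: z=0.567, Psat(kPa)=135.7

Pbub = 238.797 kPa, y_1 = 0.678

At the bubble point ψ → 0, so ΣzᵢKᵢ = 1 with Kᵢ = Pᵢˢᵃᵗ/P ⇒ P = ΣzᵢPᵢˢᵃᵗ.
P = 0.433·373.8 + 0.567·135.7 = 238.797 kPa
yᵢ = zᵢPᵢˢᵃᵗ/P ⇒ y_1 = 0.433·373.8/238.797 = 0.678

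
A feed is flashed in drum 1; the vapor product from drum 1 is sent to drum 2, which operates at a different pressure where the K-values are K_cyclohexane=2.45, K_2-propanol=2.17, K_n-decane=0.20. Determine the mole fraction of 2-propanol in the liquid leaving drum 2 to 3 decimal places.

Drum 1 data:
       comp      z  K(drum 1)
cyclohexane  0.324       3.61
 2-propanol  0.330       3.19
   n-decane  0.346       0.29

Drum 1:
Material balance + equilibrium reduce to Σ zᵢ(Kᵢ−1)/(1+ψ₁(Kᵢ−1)) = 0.
Feasibility: ΣzᵢKᵢ = 2.323, Σzᵢ/Kᵢ = 1.386 — both > 1, two phases present.
Newton iteration, ψ₁⁰ = 0.64:
  ψ₁ = 0.640: g = 0.1673, g' = -1.170 → ψ₁ = 0.783
  ψ₁ = 0.783: g = -0.0092, g' = -1.338 → ψ₁ = 0.776
Converged at ψ₁ = 0.776.
Drum-1 compositions:
  cyclohexane: x = 0.107, y = 0.387
  2-propanol: x = 0.122, y = 0.390
  n-decane: x = 0.771, y = 0.223
Drum-2 feed = drum-1 vapor: z₂ = (0.3866, 0.3899, 0.2235).
Drum 2:
Material balance + equilibrium reduce to Σ zᵢ(Kᵢ−1)/(1+ψ₂(Kᵢ−1)) = 0.
Feasibility: ΣzᵢKᵢ = 1.838, Σzᵢ/Kᵢ = 1.455 — both > 1, two phases present.
Iterate (Newton) starting at ψ₂ = 0.41:
  ψ₂ = 0.410: g = 0.3938, g' = -0.880 → ψ₂ = 0.857
  ψ₂ = 0.857: g = -0.0916, g' = -1.744 → ψ₂ = 0.805
  ψ₂ = 0.805: g = -0.0085, g' = -1.443 → ψ₂ = 0.799
Converged at ψ₂ = 0.799.
  cyclohexane: x = 0.179, y = 0.439
  2-propanol: x = 0.202, y = 0.437
  n-decane: x = 0.619, y = 0.124

x_2-propanol (drum 2) = 0.202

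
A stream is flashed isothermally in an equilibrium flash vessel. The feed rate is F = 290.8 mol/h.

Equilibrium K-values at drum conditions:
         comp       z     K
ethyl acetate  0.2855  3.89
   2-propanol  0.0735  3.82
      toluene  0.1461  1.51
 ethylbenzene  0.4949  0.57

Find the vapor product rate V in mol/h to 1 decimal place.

Material balance + equilibrium reduce to Σ zᵢ(Kᵢ−1)/(1+V/F(Kᵢ−1)) = 0.
Feasibility: ΣzᵢKᵢ = 1.8941, Σzᵢ/Kᵢ = 1.0576 — both > 1, two phases present.
Iterate (Newton) starting at V/F = 0.5:
  V/F = 0.5000: g = 0.21175, g' = -0.6721 → V/F = 0.8150
  V/F = 0.8150: g = 0.03374, g' = -0.5014 → V/F = 0.8823
  V/F = 0.8823: g = 0.00033, g' = -0.4929 → V/F = 0.8830
Converged at V/F = 0.8830.
Then V = V/F·F = 0.8830·290.8 = 256.8 mol/h and L = F − V = 34.0 mol/h.

V = 256.8 mol/h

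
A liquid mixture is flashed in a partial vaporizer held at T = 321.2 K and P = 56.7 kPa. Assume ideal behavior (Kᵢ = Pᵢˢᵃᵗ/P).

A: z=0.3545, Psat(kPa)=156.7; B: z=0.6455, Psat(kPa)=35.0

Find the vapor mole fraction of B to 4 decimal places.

y_B = 0.5072

Raoult's law: Kᵢ = Pᵢˢᵃᵗ/P = Pᵢˢᵃᵗ/56.7.
  K_A = 156.7/56.7 = 2.763668, K_B = 35.0/56.7 = 0.617284
Rachford–Rice: g(V/F) = Σ zᵢ(Kᵢ−1)/(1+V/F(Kᵢ−1)) = 0.
Feasibility: ΣzᵢKᵢ = 1.3782, Σzᵢ/Kᵢ = 1.1740 — both > 1, two phases present.
Newton–Raphson from V/F = 0.36:
  V/F = 0.3600: g = 0.09590, g' = -0.5397 → V/F = 0.5377
  V/F = 0.5377: g = 0.00986, g' = -0.4404 → V/F = 0.5601
  V/F = 0.5601: g = 0.00009, g' = -0.4322 → V/F = 0.5603
Converged at V/F = 0.5603.
Compositions from xᵢ = zᵢ/(1+V/F(Kᵢ−1)), yᵢ = Kᵢxᵢ:
  A: x = 0.1783, y = 0.4928
  B: x = 0.8217, y = 0.5072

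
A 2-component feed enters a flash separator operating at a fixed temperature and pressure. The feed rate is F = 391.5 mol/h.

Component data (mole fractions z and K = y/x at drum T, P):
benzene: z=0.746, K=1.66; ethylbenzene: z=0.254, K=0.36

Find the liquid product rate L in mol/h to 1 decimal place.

L = 85.8 mol/h

Rachford–Rice: g(β) = Σ zᵢ(Kᵢ−1)/(1+β(Kᵢ−1)) = 0.
Check two-phase: ΣzᵢKᵢ = 1.330 > 1 and Σzᵢ/Kᵢ = 1.155 > 1, so g(0) = 0.330 > 0 and g(1) = -0.155 < 0.
Binary case is linear: z₁(K₁−1)(1+β(K₂−1)) + z₂(K₂−1)(1+β(K₁−1)) = 0
⇒ β = [z₁(K₁−1)+z₂(K₂−1)] / [−(K₁−1)(K₂−1)] = 0.3298/0.4224 = 0.781
Then V = β·F = 0.7808·391.5 = 305.7 mol/h and L = F − V = 85.8 mol/h.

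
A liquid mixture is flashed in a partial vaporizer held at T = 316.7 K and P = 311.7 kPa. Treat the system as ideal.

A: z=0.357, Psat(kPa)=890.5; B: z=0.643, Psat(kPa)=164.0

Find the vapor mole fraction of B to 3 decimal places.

y_B = 0.419

Raoult's law: Kᵢ = Pᵢˢᵃᵗ/P = Pᵢˢᵃᵗ/311.7.
  K_A = 890.5/311.7 = 2.85691, K_B = 164.0/311.7 = 0.52615
Newton–Raphson from β = 0.5:
  β = 0.500: g = -0.0555, g' = -0.579 → β = 0.404
  β = 0.404: g = 0.0019, g' = -0.623 → β = 0.407
Converged at β = 0.407.
Compositions from xᵢ = zᵢ/(1+β(Kᵢ−1)), yᵢ = Kᵢxᵢ:
  A: x = 0.203, y = 0.581
  B: x = 0.797, y = 0.419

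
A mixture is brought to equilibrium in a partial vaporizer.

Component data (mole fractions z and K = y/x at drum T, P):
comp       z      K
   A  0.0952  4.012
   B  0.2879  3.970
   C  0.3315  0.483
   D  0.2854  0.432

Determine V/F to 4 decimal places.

Material balance + equilibrium reduce to Σ zᵢ(Kᵢ−1)/(1+V/F(Kᵢ−1)) = 0.
g(0) = ΣzᵢKᵢ − 1 = 0.8083 and g(1) = 1 − Σzᵢ/Kᵢ = -0.4432, so a root lies in (0, 1).
Newton iteration, V/F⁰ = 0.5:
  V/F = 0.5000: g = 0.00097, g' = -0.8895 → V/F = 0.5011
Converged at V/F = 0.5011.

V/F = 0.5011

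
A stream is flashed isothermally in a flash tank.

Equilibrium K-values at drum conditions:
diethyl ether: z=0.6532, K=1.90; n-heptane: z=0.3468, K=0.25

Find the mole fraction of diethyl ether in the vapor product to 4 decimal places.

y_diethyl ether = 0.8636

Binary case is linear: z₁(K₁−1)(1+V/F(K₂−1)) + z₂(K₂−1)(1+V/F(K₁−1)) = 0
⇒ V/F = [z₁(K₁−1)+z₂(K₂−1)] / [−(K₁−1)(K₂−1)] = 0.32778/0.67500 = 0.4856
Compositions from xᵢ = zᵢ/(1+V/F(Kᵢ−1)), yᵢ = Kᵢxᵢ:
  diethyl ether: x = 0.4545, y = 0.8636
  n-heptane: x = 0.5455, y = 0.1364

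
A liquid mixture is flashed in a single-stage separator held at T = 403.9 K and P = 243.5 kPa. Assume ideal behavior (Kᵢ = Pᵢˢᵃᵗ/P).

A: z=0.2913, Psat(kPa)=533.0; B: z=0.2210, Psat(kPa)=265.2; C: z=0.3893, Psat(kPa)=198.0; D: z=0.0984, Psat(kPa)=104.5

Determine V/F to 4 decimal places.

V/F = 0.8292

Raoult's law: Kᵢ = Pᵢˢᵃᵗ/P = Pᵢˢᵃᵗ/243.5.
  K_A = 533.0/243.5 = 2.188912, K_B = 265.2/243.5 = 1.089117, K_C = 198.0/243.5 = 0.813142, K_D = 104.5/243.5 = 0.429158
Rachford–Rice: g(V/F) = Σ zᵢ(Kᵢ−1)/(1+V/F(Kᵢ−1)) = 0.
g(0) = ΣzᵢKᵢ − 1 = 0.2371 and g(1) = 1 − Σzᵢ/Kᵢ = -0.0440, so a root lies in (0, 1).
Newton–Raphson from V/F = 0.5:
  V/F = 0.5000: g = 0.07722, g' = -0.2429 → V/F = 0.8179
  V/F = 0.8179: g = 0.00272, g' = -0.2391 → V/F = 0.8292
Converged at V/F = 0.8292.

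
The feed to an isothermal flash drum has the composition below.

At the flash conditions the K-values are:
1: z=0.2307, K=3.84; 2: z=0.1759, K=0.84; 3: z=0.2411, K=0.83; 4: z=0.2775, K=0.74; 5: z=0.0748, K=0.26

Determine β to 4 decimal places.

Rachford–Rice: g(β) = Σ zᵢ(Kᵢ−1)/(1+β(Kᵢ−1)) = 0.
g(0) = ΣzᵢKᵢ − 1 = 0.4586 and g(1) = 1 − Σzᵢ/Kᵢ = -0.2227, so a root lies in (0, 1).
Newton iteration, β⁰ = 0.5:
  β = 0.5000: g = 0.02456, g' = -0.4594 → β = 0.5535
  β = 0.5535: g = 0.00060, g' = -0.4383 → β = 0.5548
Converged at β = 0.5549.

β = 0.5549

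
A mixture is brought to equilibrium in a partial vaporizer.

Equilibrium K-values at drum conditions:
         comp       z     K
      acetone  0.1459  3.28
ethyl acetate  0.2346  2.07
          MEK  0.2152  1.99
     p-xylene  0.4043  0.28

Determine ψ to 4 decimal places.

Rachford–Rice: g(ψ) = Σ zᵢ(Kᵢ−1)/(1+ψ(Kᵢ−1)) = 0.
Check two-phase: ΣzᵢKᵢ = 1.5056 > 1 and Σzᵢ/Kᵢ = 1.7099 > 1, so g(0) = 0.5056 > 0 and g(1) = -0.7099 < 0.
Newton iteration, ψ⁰ = 0.5:
  ψ = 0.5000: g = 0.00665, g' = -0.8857 → ψ = 0.5075
Converged at ψ = 0.5075.

ψ = 0.5075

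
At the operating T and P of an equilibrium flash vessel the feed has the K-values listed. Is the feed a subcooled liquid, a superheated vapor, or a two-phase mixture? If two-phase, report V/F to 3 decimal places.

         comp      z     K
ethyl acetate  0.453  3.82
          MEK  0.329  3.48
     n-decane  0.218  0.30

ΣzᵢKᵢ = 2.941; Σzᵢ/Kᵢ = 0.940.
Since Σzᵢ/Kᵢ < 1 the mixture is above its dew point — single vapor phase.

superheated vapor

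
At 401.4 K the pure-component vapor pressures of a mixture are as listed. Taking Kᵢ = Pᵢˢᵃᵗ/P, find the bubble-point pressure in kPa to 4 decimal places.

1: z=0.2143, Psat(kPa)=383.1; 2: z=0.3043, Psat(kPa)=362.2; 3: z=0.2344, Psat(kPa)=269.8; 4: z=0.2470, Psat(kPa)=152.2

At the bubble point ψ → 0, so ΣzᵢKᵢ = 1 with Kᵢ = Pᵢˢᵃᵗ/P ⇒ P = ΣzᵢPᵢˢᵃᵗ.
P = 0.2143·383.1 + 0.3043·362.2 + 0.2344·269.8 + 0.2470·152.2 = 293.1503 kPa

Pbub = 293.1503 kPa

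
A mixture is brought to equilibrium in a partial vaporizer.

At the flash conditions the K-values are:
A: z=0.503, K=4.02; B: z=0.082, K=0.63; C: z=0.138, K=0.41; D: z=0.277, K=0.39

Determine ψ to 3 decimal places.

Let ψ = V/F and solve Σ zᵢ(Kᵢ−1)/(1+ψ(Kᵢ−1)) = 0.
Check two-phase: ΣzᵢKᵢ = 2.238 > 1 and Σzᵢ/Kᵢ = 1.302 > 1, so g(0) = 1.238 > 0 and g(1) = -0.302 < 0.
Newton–Raphson from ψ = 0.5:
  ψ = 0.500: g = 0.2094, g' = -1.055 → ψ = 0.698
  ψ = 0.698: g = 0.0148, g' = -0.947 → ψ = 0.714
Converged at ψ = 0.714.

ψ = 0.714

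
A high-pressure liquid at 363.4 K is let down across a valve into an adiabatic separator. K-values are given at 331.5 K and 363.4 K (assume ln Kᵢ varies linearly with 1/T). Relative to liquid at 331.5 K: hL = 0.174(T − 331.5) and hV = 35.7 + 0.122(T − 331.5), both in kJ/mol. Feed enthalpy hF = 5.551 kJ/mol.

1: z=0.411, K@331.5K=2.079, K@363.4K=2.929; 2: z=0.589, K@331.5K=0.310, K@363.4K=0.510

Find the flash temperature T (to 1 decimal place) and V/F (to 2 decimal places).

Adiabatic flash: solve Rachford–Rice at each trial T, then check hF = ψ·hV(T) + (1−ψ)·hL(T).
  T = 331.5 K: K = (2.079, 0.310), RR gives ψ = 0.050, H_out = 1.777 kJ/mol
  T = 363.4 K: K = (2.929, 0.510), RR gives ψ = 0.533, H_out = 23.709 kJ/mol
  T = 347.4 K: K = (2.486, 0.402), RR gives ψ = 0.291, H_out = 12.905 kJ/mol
  T = 339.4 K: K = (2.277, 0.354), RR gives ψ = 0.175, H_out = 7.539 kJ/mol
  T = 335.4 K: K = (2.176, 0.331), RR gives ψ = 0.113, H_out = 4.705 kJ/mol
  T = 337.4 K: K = (2.226, 0.342), RR gives ψ = 0.144, H_out = 6.140 kJ/mol
Linear interpolation between T = 335.4 (H_out = 4.705) and T = 337.4 (H_out = 6.140) on hF = 5.551 gives T ≈ 336.6 K, at which ψ = 0.13.

T = 336.6 K, V/F = 0.13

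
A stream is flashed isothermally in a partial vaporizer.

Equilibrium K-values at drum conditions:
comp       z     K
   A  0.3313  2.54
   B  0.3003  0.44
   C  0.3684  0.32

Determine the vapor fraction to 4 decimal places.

ψ = 0.0946

Material balance + equilibrium reduce to Σ zᵢ(Kᵢ−1)/(1+ψ(Kᵢ−1)) = 0.
Feasibility: ΣzᵢKᵢ = 1.0915, Σzᵢ/Kᵢ = 1.9642 — both > 1, two phases present.
Iterate (Newton) starting at ψ = 0.5:
  ψ = 0.5000: g = -0.32488, g' = -0.8235 → ψ = 0.1055
  ψ = 0.1055: g = -0.00970, g' = -0.8855 → ψ = 0.0945
  ψ = 0.0945: g = 0.00007, g' = -0.8982 → ψ = 0.0946
Converged at ψ = 0.0946.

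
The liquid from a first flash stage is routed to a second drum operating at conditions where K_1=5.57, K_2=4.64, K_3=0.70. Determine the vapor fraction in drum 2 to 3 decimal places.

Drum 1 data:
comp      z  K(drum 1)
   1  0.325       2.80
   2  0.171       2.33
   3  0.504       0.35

Drum 1:
Iterate (Newton) starting at ψ₁ = 0.7:
  ψ₁ = 0.700: g = -0.2245, g' = -1.004 → ψ₁ = 0.476
  ψ₁ = 0.476: g = -0.0204, g' = -0.865 → ψ₁ = 0.453
Converged at ψ₁ = 0.453.
Drum-1 compositions:
  1: x = 0.179, y = 0.501
  2: x = 0.107, y = 0.249
  3: x = 0.714, y = 0.250
Drum-2 feed = drum-1 liquid: z₂ = (0.1791, 0.1067, 0.7142).
Drum 2:
Rachford–Rice: g(ψ₂) = Σ zᵢ(Kᵢ−1)/(1+ψ₂(Kᵢ−1)) = 0.
Feasibility: ΣzᵢKᵢ = 1.992, Σzᵢ/Kᵢ = 1.075 — both > 1, two phases present.
Newton–Raphson from ψ₂ = 0.5:
  ψ₂ = 0.500: g = 0.1348, g' = -0.613 → ψ₂ = 0.720
  ψ₂ = 0.720: g = 0.0248, g' = -0.416 → ψ₂ = 0.779
  ψ₂ = 0.779: g = 0.0009, g' = -0.385 → ψ₂ = 0.782
Converged at ψ₂ = 0.782.
  1: x = 0.039, y = 0.218
  2: x = 0.028, y = 0.129
  3: x = 0.933, y = 0.653

V/F (drum 2) = 0.782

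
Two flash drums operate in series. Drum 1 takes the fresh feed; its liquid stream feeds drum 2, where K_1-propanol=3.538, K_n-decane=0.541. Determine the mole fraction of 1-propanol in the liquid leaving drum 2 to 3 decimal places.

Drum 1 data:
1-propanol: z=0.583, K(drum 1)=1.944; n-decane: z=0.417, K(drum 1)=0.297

x_1-propanol (drum 2) = 0.153

Drum 1:
Rachford–Rice: g(ψ₁) = Σ zᵢ(Kᵢ−1)/(1+ψ₁(Kᵢ−1)) = 0.
g(0) = ΣzᵢKᵢ − 1 = 0.257 and g(1) = 1 − Σzᵢ/Kᵢ = -0.704, so a root lies in (0, 1).
Newton–Raphson from ψ₁ = 0.5:
  ψ₁ = 0.500: g = -0.0782, g' = -0.730 → ψ₁ = 0.393
  ψ₁ = 0.393: g = -0.0036, g' = -0.670 → ψ₁ = 0.388
Converged at ψ₁ = 0.388.
Drum-1 compositions:
  1-propanol: x = 0.427, y = 0.830
  n-decane: x = 0.573, y = 0.170
Drum-2 feed = drum-1 liquid: z₂ = (0.4268, 0.5732).
Drum 2:
Rachford–Rice: g(ψ₂) = Σ zᵢ(Kᵢ−1)/(1+ψ₂(Kᵢ−1)) = 0.
Feasibility: ΣzᵢKᵢ = 1.820, Σzᵢ/Kᵢ = 1.180 — both > 1, two phases present.
Binary case is linear: z₁(K₁−1)(1+ψ₂(K₂−1)) + z₂(K₂−1)(1+ψ₂(K₁−1)) = 0
⇒ ψ₂ = [z₁(K₁−1)+z₂(K₂−1)] / [−(K₁−1)(K₂−1)] = 0.8202/1.1649 = 0.704
  1-propanol: x = 0.153, y = 0.542
  n-decane: x = 0.847, y = 0.458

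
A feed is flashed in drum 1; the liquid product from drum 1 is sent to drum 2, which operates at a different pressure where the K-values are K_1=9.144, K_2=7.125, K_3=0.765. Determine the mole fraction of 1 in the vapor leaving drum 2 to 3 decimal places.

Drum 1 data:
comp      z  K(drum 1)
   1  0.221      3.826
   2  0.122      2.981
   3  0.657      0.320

y_1 (drum 2) = 0.160

Drum 1:
Newton iteration, ψ₁⁰ = 0.5:
  ψ₁ = 0.500: g = -0.2967, g' = -1.121 → ψ₁ = 0.235
  ψ₁ = 0.235: g = 0.0079, g' = -1.290 → ψ₁ = 0.242
Converged at ψ₁ = 0.242.
Drum-1 compositions:
  1: x = 0.131, y = 0.502
  2: x = 0.083, y = 0.246
  3: x = 0.786, y = 0.252
Drum-2 feed = drum-1 liquid: z₂ = (0.1313, 0.0825, 0.7862).
Drum 2:
Rachford–Rice: g(ψ₂) = Σ zᵢ(Kᵢ−1)/(1+ψ₂(Kᵢ−1)) = 0.
Feasibility: ΣzᵢKᵢ = 2.390, Σzᵢ/Kᵢ = 1.054 — both > 1, two phases present.
Newton iteration, ψ₂⁰ = 0.5:
  ψ₂ = 0.500: g = 0.1259, g' = -0.582 → ψ₂ = 0.716
  ψ₂ = 0.716: g = 0.0281, g' = -0.356 → ψ₂ = 0.795
  ψ₂ = 0.795: g = 0.0019, g' = -0.311 → ψ₂ = 0.801
Converged at ψ₂ = 0.801.
  1: x = 0.017, y = 0.160
  2: x = 0.014, y = 0.099
  3: x = 0.969, y = 0.741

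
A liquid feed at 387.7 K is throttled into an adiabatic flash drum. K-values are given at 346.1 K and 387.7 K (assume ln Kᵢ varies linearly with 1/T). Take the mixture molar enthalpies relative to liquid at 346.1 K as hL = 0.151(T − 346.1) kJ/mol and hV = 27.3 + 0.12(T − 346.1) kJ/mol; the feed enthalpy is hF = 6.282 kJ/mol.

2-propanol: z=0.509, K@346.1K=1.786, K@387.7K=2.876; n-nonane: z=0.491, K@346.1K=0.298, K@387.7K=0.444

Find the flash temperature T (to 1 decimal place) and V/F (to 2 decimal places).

T = 351.3 K, V/F = 0.20

Adiabatic flash: solve Rachford–Rice at each trial T, then check hF = ψ·hV(T) + (1−ψ)·hL(T).
  T = 346.1 K: K = (1.786, 0.298), RR gives ψ = 0.100, H_out = 2.741 kJ/mol
  T = 387.7 K: K = (2.876, 0.444), RR gives ψ = 0.654, H_out = 23.286 kJ/mol
  T = 366.9 K: K = (2.297, 0.368), RR gives ψ = 0.427, H_out = 14.515 kJ/mol
  T = 356.5 K: K = (2.033, 0.332), RR gives ψ = 0.287, H_out = 9.307 kJ/mol
  T = 351.3 K: K = (1.907, 0.315), RR gives ψ = 0.202, H_out = 6.261 kJ/mol
  T = 353.9 K: K = (1.970, 0.323), RR gives ψ = 0.246, H_out = 7.833 kJ/mol
  T = 352.6 K: K = (1.938, 0.319), RR gives ψ = 0.224, H_out = 7.060 kJ/mol
Linear interpolation between T = 351.3 (H_out = 6.261) and T = 352.6 (H_out = 7.060) on hF = 6.282 gives T ≈ 351.3 K, at which ψ = 0.20.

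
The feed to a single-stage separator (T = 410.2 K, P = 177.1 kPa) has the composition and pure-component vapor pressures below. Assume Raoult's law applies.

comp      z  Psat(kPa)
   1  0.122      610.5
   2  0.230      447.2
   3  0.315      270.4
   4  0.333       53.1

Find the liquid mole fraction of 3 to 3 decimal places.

x_3 = 0.236

Raoult's law: Kᵢ = Pᵢˢᵃᵗ/P = Pᵢˢᵃᵗ/177.1.
  K_1 = 610.5/177.1 = 3.44720, K_2 = 447.2/177.1 = 2.52513, K_3 = 270.4/177.1 = 1.52682, K_4 = 53.1/177.1 = 0.29983
Newton–Raphson from β = 0.5:
  β = 0.500: g = 0.1059, g' = -0.761 → β = 0.639
  β = 0.639: g = -0.0038, g' = -0.832 → β = 0.635
Converged at β = 0.635.
Compositions from xᵢ = zᵢ/(1+β(Kᵢ−1)), yᵢ = Kᵢxᵢ:
  1: x = 0.048, y = 0.165
  2: x = 0.117, y = 0.295
  3: x = 0.236, y = 0.360
  4: x = 0.599, y = 0.180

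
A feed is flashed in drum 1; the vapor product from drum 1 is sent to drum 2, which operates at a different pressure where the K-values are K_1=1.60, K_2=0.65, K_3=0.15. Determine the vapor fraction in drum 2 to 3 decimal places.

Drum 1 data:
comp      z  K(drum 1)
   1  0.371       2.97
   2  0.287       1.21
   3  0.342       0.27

V/F (drum 2) = 0.240

Drum 1:
Let ψ₁ = V/F and solve Σ zᵢ(Kᵢ−1)/(1+ψ₁(Kᵢ−1)) = 0.
g(0) = ΣzᵢKᵢ − 1 = 0.541 and g(1) = 1 − Σzᵢ/Kᵢ = -0.629, so a root lies in (0, 1).
Newton–Raphson from ψ₁ = 0.45:
  ψ₁ = 0.450: g = 0.0707, g' = -0.819 → ψ₁ = 0.536
  ψ₁ = 0.536: g = -0.0007, g' = -0.843 → ψ₁ = 0.535
Converged at ψ₁ = 0.535.
Drum-1 compositions:
  1: x = 0.181, y = 0.536
  2: x = 0.258, y = 0.312
  3: x = 0.561, y = 0.152
Drum-2 feed = drum-1 vapor: z₂ = (0.5362, 0.3122, 0.1516).
Drum 2:
Material balance + equilibrium reduce to Σ zᵢ(Kᵢ−1)/(1+ψ₂(Kᵢ−1)) = 0.
Check two-phase: ΣzᵢKᵢ = 1.084 > 1 and Σzᵢ/Kᵢ = 1.826 > 1, so g(0) = 0.084 > 0 and g(1) = -0.826 < 0.
Iterate (Newton) starting at ψ₂ = 0.41:
  ψ₂ = 0.410: g = -0.0671, g' = -0.435 → ψ₂ = 0.256
  ψ₂ = 0.256: g = -0.0056, g' = -0.370 → ψ₂ = 0.240
Converged at ψ₂ = 0.240.
  1: x = 0.469, y = 0.750
  2: x = 0.341, y = 0.222
  3: x = 0.190, y = 0.029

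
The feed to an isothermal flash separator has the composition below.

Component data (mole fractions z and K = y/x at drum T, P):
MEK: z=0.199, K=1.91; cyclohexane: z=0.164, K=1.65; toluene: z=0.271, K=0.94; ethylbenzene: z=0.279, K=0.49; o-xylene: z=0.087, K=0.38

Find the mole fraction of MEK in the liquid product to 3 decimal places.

Material balance + equilibrium reduce to Σ zᵢ(Kᵢ−1)/(1+V/F(Kᵢ−1)) = 0.
Check two-phase: ΣzᵢKᵢ = 1.075 > 1 and Σzᵢ/Kᵢ = 1.290 > 1, so g(0) = 0.075 > 0 and g(1) = -0.290 < 0.
Newton iteration, V/F⁰ = 0.5:
  V/F = 0.500: g = -0.0810, g' = -0.319 → V/F = 0.246
  V/F = 0.246: g = -0.0031, g' = -0.304 → V/F = 0.236
Converged at V/F = 0.236.
Compositions from xᵢ = zᵢ/(1+V/F(Kᵢ−1)), yᵢ = Kᵢxᵢ:
  MEK: x = 0.164, y = 0.313
  cyclohexane: x = 0.142, y = 0.235
  toluene: x = 0.275, y = 0.258
  ethylbenzene: x = 0.317, y = 0.155
  o-xylene: x = 0.102, y = 0.039

x_MEK = 0.164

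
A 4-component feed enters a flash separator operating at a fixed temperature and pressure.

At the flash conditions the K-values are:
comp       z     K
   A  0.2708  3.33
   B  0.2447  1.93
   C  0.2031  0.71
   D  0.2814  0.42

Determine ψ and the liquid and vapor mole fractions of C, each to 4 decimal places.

Let ψ = V/F and solve Σ zᵢ(Kᵢ−1)/(1+ψ(Kᵢ−1)) = 0.
g(0) = ΣzᵢKᵢ − 1 = 0.6364 and g(1) = 1 − Σzᵢ/Kᵢ = -0.1642, so a root lies in (0, 1).
Newton iteration, ψ⁰ = 0.5:
  ψ = 0.5000: g = 0.14801, g' = -0.6234 → ψ = 0.7374
  ψ = 0.7374: g = 0.00701, g' = -0.5901 → ψ = 0.7493
Converged at ψ = 0.7493.
Compositions from xᵢ = zᵢ/(1+ψ(Kᵢ−1)), yᵢ = Kᵢxᵢ:
  A: x = 0.0986, y = 0.3284
  B: x = 0.1442, y = 0.2783
  C: x = 0.2595, y = 0.1842
  D: x = 0.4977, y = 0.2090

ψ = 0.7493, x_C = 0.2595, y_C = 0.1842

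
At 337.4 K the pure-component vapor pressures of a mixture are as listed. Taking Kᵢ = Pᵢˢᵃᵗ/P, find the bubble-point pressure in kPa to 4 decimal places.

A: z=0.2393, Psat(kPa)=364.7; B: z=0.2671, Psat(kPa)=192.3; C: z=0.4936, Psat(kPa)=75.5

At the bubble point ψ → 0, so ΣzᵢKᵢ = 1 with Kᵢ = Pᵢˢᵃᵗ/P ⇒ P = ΣzᵢPᵢˢᵃᵗ.
P = 0.2393·364.7 + 0.2671·192.3 + 0.4936·75.5 = 175.9028 kPa

Pbub = 175.9028 kPa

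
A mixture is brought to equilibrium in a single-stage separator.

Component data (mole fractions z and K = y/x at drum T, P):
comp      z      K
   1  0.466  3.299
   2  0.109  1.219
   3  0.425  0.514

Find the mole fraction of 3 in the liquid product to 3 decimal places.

Rachford–Rice: g(ψ) = Σ zᵢ(Kᵢ−1)/(1+ψ(Kᵢ−1)) = 0.
Feasibility: ΣzᵢKᵢ = 1.889, Σzᵢ/Kᵢ = 1.058 — both > 1, two phases present.
Newton iteration, ψ⁰ = 0.38:
  ψ = 0.380: g = 0.3405, g' = -0.857 → ψ = 0.777
  ψ = 0.777: g = 0.0729, g' = -0.580 → ψ = 0.903
Converged at ψ = 0.903.
Compositions from xᵢ = zᵢ/(1+ψ(Kᵢ−1)), yᵢ = Kᵢxᵢ:
  1: x = 0.151, y = 0.500
  2: x = 0.091, y = 0.111
  3: x = 0.758, y = 0.389

x_3 = 0.758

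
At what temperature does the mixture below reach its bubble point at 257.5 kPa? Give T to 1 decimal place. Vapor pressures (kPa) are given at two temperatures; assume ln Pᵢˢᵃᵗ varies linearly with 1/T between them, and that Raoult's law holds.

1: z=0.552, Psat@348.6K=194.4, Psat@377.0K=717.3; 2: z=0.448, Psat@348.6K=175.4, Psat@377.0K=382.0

T = 356.6 K

Bubble-point temperature: ΣzᵢPᵢˢᵃᵗ(T) = P. Interpolate ln Pᵢˢᵃᵗ = aᵢ + bᵢ/T.
  T = 348.6 K: ΣzᵢPᵢˢᵃᵗ = 185.89 kPa
  T = 377.0 K: ΣzᵢPᵢˢᵃᵗ = 567.09 kPa
  T = 362.8 K: ΣzᵢPᵢˢᵃᵗ = 329.21 kPa
  T = 355.7 K: ΣzᵢPᵢˢᵃᵗ = 248.24 kPa
  T = 359.2 K: ΣzᵢPᵢˢᵃᵗ = 285.55 kPa
  T = 357.4 K: ΣzᵢPᵢˢᵃᵗ = 265.77 kPa
Interpolating between 355.7 K and 357.4 K gives T ≈ 356.6 K.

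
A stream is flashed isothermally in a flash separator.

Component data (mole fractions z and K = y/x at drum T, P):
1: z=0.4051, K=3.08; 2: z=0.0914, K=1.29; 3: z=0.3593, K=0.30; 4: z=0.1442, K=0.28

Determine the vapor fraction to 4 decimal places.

ψ = 0.3887

Newton iteration, ψ⁰ = 0.56:
  ψ = 0.5600: g = -0.17560, g' = -1.0658 → ψ = 0.3952
  ψ = 0.3952: g = -0.00662, g' = -1.0166 → ψ = 0.3887
Converged at ψ = 0.3887.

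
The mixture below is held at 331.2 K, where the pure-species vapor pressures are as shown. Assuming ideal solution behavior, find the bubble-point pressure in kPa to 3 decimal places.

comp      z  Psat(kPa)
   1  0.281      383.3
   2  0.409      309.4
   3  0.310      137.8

Pbub = 276.970 kPa

At the bubble point ψ → 0, so ΣzᵢKᵢ = 1 with Kᵢ = Pᵢˢᵃᵗ/P ⇒ P = ΣzᵢPᵢˢᵃᵗ.
P = 0.281·383.3 + 0.409·309.4 + 0.310·137.8 = 276.970 kPa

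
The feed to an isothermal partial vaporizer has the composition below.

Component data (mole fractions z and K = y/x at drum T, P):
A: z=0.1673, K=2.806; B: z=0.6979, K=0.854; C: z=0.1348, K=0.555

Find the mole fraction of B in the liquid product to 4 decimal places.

Iterate (Newton) starting at ψ = 0.32:
  ψ = 0.3200: g = 0.01465, g' = -0.2718 → ψ = 0.3739
  ψ = 0.3739: g = 0.00062, g' = -0.2495 → ψ = 0.3764
Converged at ψ = 0.3764.
Compositions from xᵢ = zᵢ/(1+ψ(Kᵢ−1)), yᵢ = Kᵢxᵢ:
  A: x = 0.0996, y = 0.2795
  B: x = 0.7385, y = 0.6307
  C: x = 0.1619, y = 0.0899

x_B = 0.7385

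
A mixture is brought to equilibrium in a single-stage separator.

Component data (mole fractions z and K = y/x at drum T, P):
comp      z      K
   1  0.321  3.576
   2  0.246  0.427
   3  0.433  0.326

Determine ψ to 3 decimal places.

Newton iteration, ψ⁰ = 0.5:
  ψ = 0.500: g = -0.2763, g' = -1.013 → ψ = 0.227
  ψ = 0.227: g = 0.0149, g' = -1.229 → ψ = 0.239
Converged at ψ = 0.239.

ψ = 0.239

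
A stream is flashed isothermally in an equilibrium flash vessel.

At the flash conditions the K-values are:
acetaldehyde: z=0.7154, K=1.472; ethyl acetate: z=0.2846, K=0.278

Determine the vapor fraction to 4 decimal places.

ψ = 0.3879

Material balance + equilibrium reduce to Σ zᵢ(Kᵢ−1)/(1+ψ(Kᵢ−1)) = 0.
g(0) = ΣzᵢKᵢ − 1 = 0.1322 and g(1) = 1 − Σzᵢ/Kᵢ = -0.5097, so a root lies in (0, 1).
Newton–Raphson from ψ = 0.48:
  ψ = 0.4800: g = -0.03916, g' = -0.4534 → ψ = 0.3936
  ψ = 0.3936: g = -0.00230, g' = -0.4029 → ψ = 0.3879
Converged at ψ = 0.3879.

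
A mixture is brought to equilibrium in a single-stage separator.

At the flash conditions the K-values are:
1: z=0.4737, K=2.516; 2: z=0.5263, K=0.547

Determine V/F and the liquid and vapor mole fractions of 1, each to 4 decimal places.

V/F = 0.6985, x_1 = 0.2301, y_1 = 0.5788

Rachford–Rice: g(V/F) = Σ zᵢ(Kᵢ−1)/(1+V/F(Kᵢ−1)) = 0.
g(0) = ΣzᵢKᵢ − 1 = 0.4797 and g(1) = 1 − Σzᵢ/Kᵢ = -0.1504, so a root lies in (0, 1).
Binary case is linear: z₁(K₁−1)(1+V/F(K₂−1)) + z₂(K₂−1)(1+V/F(K₁−1)) = 0
⇒ V/F = [z₁(K₁−1)+z₂(K₂−1)] / [−(K₁−1)(K₂−1)] = 0.47972/0.68675 = 0.6985
Compositions from xᵢ = zᵢ/(1+V/F(Kᵢ−1)), yᵢ = Kᵢxᵢ:
  1: x = 0.2301, y = 0.5788
  2: x = 0.7699, y = 0.4212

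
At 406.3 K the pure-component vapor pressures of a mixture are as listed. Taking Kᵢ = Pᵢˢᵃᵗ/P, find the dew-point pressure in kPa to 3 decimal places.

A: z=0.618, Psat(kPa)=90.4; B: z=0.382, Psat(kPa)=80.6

Pdew = 86.388 kPa

At the dew point ψ → 1, so Σzᵢ/Kᵢ = 1 with Kᵢ = Pᵢˢᵃᵗ/P ⇒ 1/P = Σzᵢ/Pᵢˢᵃᵗ.
1/P = 0.618/90.4 + 0.382/80.6 = 0.011576 ⇒ P = 86.388 kPa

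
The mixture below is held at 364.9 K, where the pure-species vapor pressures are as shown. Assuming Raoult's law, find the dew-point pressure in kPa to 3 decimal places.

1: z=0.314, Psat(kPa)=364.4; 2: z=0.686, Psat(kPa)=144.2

Pdew = 177.968 kPa

At the dew point ψ → 1, so Σzᵢ/Kᵢ = 1 with Kᵢ = Pᵢˢᵃᵗ/P ⇒ 1/P = Σzᵢ/Pᵢˢᵃᵗ.
1/P = 0.314/364.4 + 0.686/144.2 = 0.005619 ⇒ P = 177.968 kPa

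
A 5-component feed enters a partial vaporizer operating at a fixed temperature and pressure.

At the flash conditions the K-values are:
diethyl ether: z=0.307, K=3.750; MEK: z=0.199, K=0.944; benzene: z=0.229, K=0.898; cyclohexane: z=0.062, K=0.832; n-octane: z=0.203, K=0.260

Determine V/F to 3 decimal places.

Rachford–Rice: g(V/F) = Σ zᵢ(Kᵢ−1)/(1+V/F(Kᵢ−1)) = 0.
Feasibility: ΣzᵢKᵢ = 1.649, Σzᵢ/Kᵢ = 1.403 — both > 1, two phases present.
Newton iteration, V/F⁰ = 0.39:
  V/F = 0.390: g = 0.1493, g' = -0.765 → V/F = 0.585
  V/F = 0.585: g = 0.0107, g' = -0.692 → V/F = 0.601
Converged at V/F = 0.601.

V/F = 0.601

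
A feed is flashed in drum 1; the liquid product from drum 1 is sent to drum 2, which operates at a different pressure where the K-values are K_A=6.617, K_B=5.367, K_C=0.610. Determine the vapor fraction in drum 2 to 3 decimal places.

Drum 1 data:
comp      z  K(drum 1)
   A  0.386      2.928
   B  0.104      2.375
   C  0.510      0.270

V/F (drum 2) = 0.606

Drum 1:
Newton–Raphson from ψ₁ = 0.5:
  ψ₁ = 0.500: g = -0.1226, g' = -1.115 → ψ₁ = 0.390
  ψ₁ = 0.390: g = -0.0026, g' = -1.082 → ψ₁ = 0.388
Converged at ψ₁ = 0.388.
Drum-1 compositions:
  A: x = 0.221, y = 0.647
  B: x = 0.068, y = 0.161
  C: x = 0.711, y = 0.192
Drum-2 feed = drum-1 liquid: z₂ = (0.2209, 0.0678, 0.7112).
Drum 2:
Let ψ₂ = V/F and solve Σ zᵢ(Kᵢ−1)/(1+ψ₂(Kᵢ−1)) = 0.
g(0) = ΣzᵢKᵢ − 1 = 1.260 and g(1) = 1 − Σzᵢ/Kᵢ = -0.212, so a root lies in (0, 1).
Iterate (Newton) starting at ψ₂ = 0.37:
  ψ₂ = 0.370: g = 0.1922, g' = -1.072 → ψ₂ = 0.549
  ψ₂ = 0.549: g = 0.0379, g' = -0.705 → ψ₂ = 0.603
  ψ₂ = 0.603: g = 0.0017, g' = -0.645 → ψ₂ = 0.606
Converged at ψ₂ = 0.606.
  A: x = 0.050, y = 0.332
  B: x = 0.019, y = 0.100
  C: x = 0.931, y = 0.568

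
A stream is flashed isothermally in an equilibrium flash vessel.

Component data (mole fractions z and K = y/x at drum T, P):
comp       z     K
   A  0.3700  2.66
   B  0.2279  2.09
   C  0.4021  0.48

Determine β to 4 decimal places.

Rachford–Rice: g(β) = Σ zᵢ(Kᵢ−1)/(1+β(Kᵢ−1)) = 0.
Check two-phase: ΣzᵢKᵢ = 1.6535 > 1 and Σzᵢ/Kᵢ = 1.0858 > 1, so g(0) = 0.6535 > 0 and g(1) = -0.0858 < 0.
Iterate (Newton) starting at β = 0.5:
  β = 0.5000: g = 0.21386, g' = -0.6164 → β = 0.8469
  β = 0.8469: g = 0.01081, g' = -0.5966 → β = 0.8650
Converged at β = 0.8650.

β = 0.8650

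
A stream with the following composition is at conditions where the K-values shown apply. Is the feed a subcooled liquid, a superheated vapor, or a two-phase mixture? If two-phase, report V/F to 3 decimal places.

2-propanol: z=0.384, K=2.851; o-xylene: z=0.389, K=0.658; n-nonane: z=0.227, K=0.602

two-phase, V/F = 0.724

ΣzᵢKᵢ = 1.487; Σzᵢ/Kᵢ = 1.103.
Both exceed 1, so a two-phase solution exists.
Newton iteration, ψ⁰ = 0.35:
  ψ = 0.350: g = 0.1752, g' = -0.592 → ψ = 0.646
  ψ = 0.646: g = 0.0313, g' = -0.413 → ψ = 0.722
  ψ = 0.722: g = 0.0008, g' = -0.392 → ψ = 0.724
Converged at ψ = 0.724.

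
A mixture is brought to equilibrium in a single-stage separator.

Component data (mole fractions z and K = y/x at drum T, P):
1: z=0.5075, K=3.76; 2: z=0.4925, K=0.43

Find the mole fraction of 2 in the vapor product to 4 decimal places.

y_2 = 0.3564

Material balance + equilibrium reduce to Σ zᵢ(Kᵢ−1)/(1+ψ(Kᵢ−1)) = 0.
Check two-phase: ΣzᵢKᵢ = 2.1200 > 1 and Σzᵢ/Kᵢ = 1.2803 > 1, so g(0) = 1.1200 > 0 and g(1) = -0.2803 < 0.
Binary case is linear: z₁(K₁−1)(1+ψ(K₂−1)) + z₂(K₂−1)(1+ψ(K₁−1)) = 0
⇒ ψ = [z₁(K₁−1)+z₂(K₂−1)] / [−(K₁−1)(K₂−1)] = 1.11997/1.57320 = 0.7119
Compositions from xᵢ = zᵢ/(1+ψ(Kᵢ−1)), yᵢ = Kᵢxᵢ:
  1: x = 0.1712, y = 0.6436
  2: x = 0.8288, y = 0.3564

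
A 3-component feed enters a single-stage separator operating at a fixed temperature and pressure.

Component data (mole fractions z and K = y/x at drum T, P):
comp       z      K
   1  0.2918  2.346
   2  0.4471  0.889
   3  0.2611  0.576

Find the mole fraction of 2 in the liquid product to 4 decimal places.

x_2 = 0.4826

Iterate (Newton) starting at ψ = 0.5:
  ψ = 0.5000: g = 0.04173, g' = -0.2706 → ψ = 0.6542
  ψ = 0.6542: g = 0.00214, g' = -0.2458 → ψ = 0.6629
Converged at ψ = 0.6629.
Compositions from xᵢ = zᵢ/(1+ψ(Kᵢ−1)), yᵢ = Kᵢxᵢ:
  1: x = 0.1542, y = 0.3618
  2: x = 0.4826, y = 0.4290
  3: x = 0.3632, y = 0.2092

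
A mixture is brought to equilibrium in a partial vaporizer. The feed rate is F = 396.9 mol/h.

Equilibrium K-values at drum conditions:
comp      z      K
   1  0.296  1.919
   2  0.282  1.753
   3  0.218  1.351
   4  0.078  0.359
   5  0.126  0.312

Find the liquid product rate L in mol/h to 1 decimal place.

Iterate (Newton) starting at β = 0.53:
  β = 0.530: g = 0.1871, g' = -0.435 → β = 0.960
  β = 0.960: g = -0.0602, g' = -0.873 → β = 0.891
  β = 0.891: g = -0.0056, g' = -0.721 → β = 0.883
Converged at β = 0.883.
Then V = β·F = 0.8831·396.9 = 350.5 mol/h and L = F − V = 46.4 mol/h.

L = 46.4 mol/h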